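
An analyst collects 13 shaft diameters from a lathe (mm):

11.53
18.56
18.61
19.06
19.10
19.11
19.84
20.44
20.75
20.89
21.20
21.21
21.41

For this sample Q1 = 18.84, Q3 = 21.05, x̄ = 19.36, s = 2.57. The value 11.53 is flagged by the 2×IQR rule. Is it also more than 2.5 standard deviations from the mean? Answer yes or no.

z = (11.53 − 19.36) / 2.57 = -3.05.
|z| = 3.05 > 2.5.

yes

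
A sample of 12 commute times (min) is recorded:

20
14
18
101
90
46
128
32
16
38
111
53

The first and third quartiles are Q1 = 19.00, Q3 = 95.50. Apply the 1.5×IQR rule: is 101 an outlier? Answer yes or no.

no

IQR = Q3 − Q1 = 95.50 − 19.00 = 76.50.
Lower fence = Q1 − 1.5·IQR = 19.00 − 114.75 = -95.75.
Upper fence = Q3 + 1.5·IQR = 95.50 + 114.75 = 210.25.
101 lies within [-95.75, 210.25].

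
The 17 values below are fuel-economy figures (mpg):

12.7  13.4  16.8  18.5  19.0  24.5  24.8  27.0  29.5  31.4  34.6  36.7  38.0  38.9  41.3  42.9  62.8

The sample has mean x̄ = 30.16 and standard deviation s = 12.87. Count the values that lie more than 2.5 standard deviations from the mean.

Cutoffs: x̄ ± 2.5s = [-2.015, 62.335].
Outside the cutoffs: 62.8.

1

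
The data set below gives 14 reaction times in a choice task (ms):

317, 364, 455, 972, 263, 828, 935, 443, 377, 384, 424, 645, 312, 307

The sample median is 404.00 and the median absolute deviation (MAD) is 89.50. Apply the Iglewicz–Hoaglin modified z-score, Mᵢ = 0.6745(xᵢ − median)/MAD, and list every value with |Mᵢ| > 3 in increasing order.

828, 935, 972

|Mᵢ| > 3 ⇔ |xᵢ − 404.00| > 3·89.50/0.6745 = 398.07.
So outliers lie outside [5.93, 802.07].
828: M = 3.20 → outlier.
935: M = 4.00 → outlier.
972: M = 4.28 → outlier.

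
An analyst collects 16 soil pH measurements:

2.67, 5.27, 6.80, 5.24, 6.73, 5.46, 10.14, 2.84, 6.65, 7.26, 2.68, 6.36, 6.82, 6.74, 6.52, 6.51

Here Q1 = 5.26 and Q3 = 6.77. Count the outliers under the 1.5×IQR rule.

4

IQR = 1.51; fences at 5.26 − 2.265 = 2.995 and 6.77 + 2.265 = 9.035.
Outside the cutoffs: 2.67, 2.68, 2.84, 10.14.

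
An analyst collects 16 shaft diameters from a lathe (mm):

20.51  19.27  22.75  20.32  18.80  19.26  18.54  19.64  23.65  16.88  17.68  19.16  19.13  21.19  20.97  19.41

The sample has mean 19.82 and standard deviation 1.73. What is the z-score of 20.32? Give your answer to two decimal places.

z = (20.32 − 19.82) / 1.73 = 0.29.

0.29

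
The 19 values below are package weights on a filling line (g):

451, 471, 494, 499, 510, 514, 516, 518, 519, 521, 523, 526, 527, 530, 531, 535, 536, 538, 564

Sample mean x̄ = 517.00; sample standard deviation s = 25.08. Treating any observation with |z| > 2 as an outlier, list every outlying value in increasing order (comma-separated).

Cutoffs at x̄ ± 2s: 517.00 ± 2·25.08 = [466.84, 567.16].
451: z = -2.63, |z| > 2 → outlier.
Every other value lies within [466.84, 567.16].

451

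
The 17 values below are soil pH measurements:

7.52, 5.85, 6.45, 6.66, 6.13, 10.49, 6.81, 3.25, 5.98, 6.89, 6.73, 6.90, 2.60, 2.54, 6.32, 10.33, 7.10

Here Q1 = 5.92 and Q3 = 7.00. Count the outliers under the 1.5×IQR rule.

IQR = 1.08; fences at 5.92 − 1.62 = 4.30 and 7.00 + 1.62 = 8.62.
Outside the cutoffs: 2.54, 2.60, 3.25, 10.33, 10.49.

5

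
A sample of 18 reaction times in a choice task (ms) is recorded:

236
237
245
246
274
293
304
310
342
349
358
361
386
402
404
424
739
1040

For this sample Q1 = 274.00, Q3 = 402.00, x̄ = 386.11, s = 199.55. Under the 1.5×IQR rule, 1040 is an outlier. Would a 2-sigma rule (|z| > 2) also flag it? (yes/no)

z = (1040 − 386.11) / 199.55 = 3.28.
|z| = 3.28 > 2.

yes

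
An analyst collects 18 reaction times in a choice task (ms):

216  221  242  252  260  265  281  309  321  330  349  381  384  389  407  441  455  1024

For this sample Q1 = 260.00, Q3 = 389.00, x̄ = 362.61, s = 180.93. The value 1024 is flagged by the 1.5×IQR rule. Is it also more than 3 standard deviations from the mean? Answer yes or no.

z = (1024 − 362.61) / 180.93 = 3.66.
|z| = 3.66 > 3.

yes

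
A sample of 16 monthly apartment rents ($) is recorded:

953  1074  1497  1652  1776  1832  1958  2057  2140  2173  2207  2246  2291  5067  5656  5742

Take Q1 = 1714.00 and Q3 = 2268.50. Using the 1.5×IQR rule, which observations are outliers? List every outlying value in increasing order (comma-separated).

5067, 5656, 5742

IQR = Q3 − Q1 = 2268.50 − 1714.00 = 554.50.
Lower fence = Q1 − 1.5·IQR = 1714.00 − 831.75 = 882.25.
Upper fence = Q3 + 1.5·IQR = 2268.50 + 831.75 = 3100.25.
5067 > 3100.25 → outlier.
5656 > 3100.25 → outlier.
5742 > 3100.25 → outlier.
All remaining values lie within [882.25, 3100.25].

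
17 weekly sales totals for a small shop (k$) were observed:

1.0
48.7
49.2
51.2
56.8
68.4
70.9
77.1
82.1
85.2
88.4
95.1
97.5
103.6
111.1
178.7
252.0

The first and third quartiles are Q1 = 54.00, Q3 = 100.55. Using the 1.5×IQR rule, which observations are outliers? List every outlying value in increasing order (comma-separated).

IQR = Q3 − Q1 = 100.55 − 54.00 = 46.55.
Lower fence = Q1 − 1.5·IQR = 54.00 − 69.825 = -15.825.
Upper fence = Q3 + 1.5·IQR = 100.55 + 69.825 = 170.375.
178.7 > 170.375 → outlier.
252.0 > 170.375 → outlier.
All remaining values lie within [-15.825, 170.375].

178.7, 252.0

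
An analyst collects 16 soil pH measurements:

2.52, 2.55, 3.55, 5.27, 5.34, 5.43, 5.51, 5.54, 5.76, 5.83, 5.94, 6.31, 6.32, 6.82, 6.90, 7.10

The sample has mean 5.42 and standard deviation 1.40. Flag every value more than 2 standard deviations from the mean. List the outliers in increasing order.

2.52, 2.55

Cutoffs at x̄ ± 2s: 5.42 ± 2·1.40 = [2.62, 8.22].
2.52: z = -2.07, |z| > 2 → outlier.
2.55: z = -2.05, |z| > 2 → outlier.
Every other value lies within [2.62, 8.22].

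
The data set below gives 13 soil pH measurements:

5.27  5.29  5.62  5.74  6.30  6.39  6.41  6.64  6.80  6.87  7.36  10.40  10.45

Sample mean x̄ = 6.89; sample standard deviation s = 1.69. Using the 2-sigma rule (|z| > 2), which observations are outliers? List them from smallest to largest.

10.40, 10.45

Cutoffs at x̄ ± 2s: 6.89 ± 2·1.69 = [3.51, 10.27].
10.40: z = 2.08, |z| > 2 → outlier.
10.45: z = 2.11, |z| > 2 → outlier.
Every other value lies within [3.51, 10.27].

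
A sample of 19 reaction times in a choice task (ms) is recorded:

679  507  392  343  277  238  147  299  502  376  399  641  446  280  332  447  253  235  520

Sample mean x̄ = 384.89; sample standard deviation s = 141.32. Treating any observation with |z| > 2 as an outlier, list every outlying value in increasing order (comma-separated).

Cutoffs at x̄ ± 2s: 384.89 ± 2·141.32 = [102.25, 667.53].
679: z = 2.08, |z| > 2 → outlier.
Every other value lies within [102.25, 667.53].

679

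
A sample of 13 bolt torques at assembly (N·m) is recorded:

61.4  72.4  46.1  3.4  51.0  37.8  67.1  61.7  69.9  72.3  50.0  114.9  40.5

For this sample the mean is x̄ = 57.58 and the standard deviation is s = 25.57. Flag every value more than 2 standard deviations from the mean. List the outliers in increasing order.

3.4, 114.9

Cutoffs at x̄ ± 2s: 57.58 ± 2·25.57 = [6.44, 108.72].
3.4: z = -2.12, |z| > 2 → outlier.
114.9: z = 2.24, |z| > 2 → outlier.
Every other value lies within [6.44, 108.72].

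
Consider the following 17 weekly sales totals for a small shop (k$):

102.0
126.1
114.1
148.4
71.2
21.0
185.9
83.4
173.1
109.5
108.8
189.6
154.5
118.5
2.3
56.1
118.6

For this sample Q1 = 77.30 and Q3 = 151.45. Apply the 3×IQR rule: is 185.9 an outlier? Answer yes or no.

no

IQR = Q3 − Q1 = 151.45 − 77.30 = 74.15.
Lower fence = Q1 − 3·IQR = 77.30 − 222.45 = -145.15.
Upper fence = Q3 + 3·IQR = 151.45 + 222.45 = 373.90.
185.9 lies within [-145.15, 373.90].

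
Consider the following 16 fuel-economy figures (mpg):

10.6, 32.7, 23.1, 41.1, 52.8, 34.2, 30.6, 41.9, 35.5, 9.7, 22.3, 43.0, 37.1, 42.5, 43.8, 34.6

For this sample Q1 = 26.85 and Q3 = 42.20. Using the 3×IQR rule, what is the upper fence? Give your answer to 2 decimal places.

88.25

IQR = Q3 − Q1 = 42.20 − 26.85 = 15.35.
Lower fence = Q1 − 3·IQR = 26.85 − 46.05 = -19.20.
Upper fence = Q3 + 3·IQR = 42.20 + 46.05 = 88.25.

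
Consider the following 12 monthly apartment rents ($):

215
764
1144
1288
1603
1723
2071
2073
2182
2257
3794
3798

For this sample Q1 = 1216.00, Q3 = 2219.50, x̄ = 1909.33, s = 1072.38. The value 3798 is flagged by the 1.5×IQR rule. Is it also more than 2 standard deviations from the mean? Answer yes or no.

no

z = (3798 − 1909.33) / 1072.38 = 1.76.
|z| = 1.76 ≤ 2.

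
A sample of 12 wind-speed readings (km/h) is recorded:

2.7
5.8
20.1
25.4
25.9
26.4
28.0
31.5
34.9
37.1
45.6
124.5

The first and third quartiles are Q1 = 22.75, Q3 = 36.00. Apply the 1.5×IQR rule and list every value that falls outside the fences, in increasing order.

2.7, 124.5

IQR = Q3 − Q1 = 36.00 − 22.75 = 13.25.
Lower fence = Q1 − 1.5·IQR = 22.75 − 19.875 = 2.875.
Upper fence = Q3 + 1.5·IQR = 36.00 + 19.875 = 55.875.
2.7 < 2.875 → outlier.
124.5 > 55.875 → outlier.
All remaining values lie within [2.875, 55.875].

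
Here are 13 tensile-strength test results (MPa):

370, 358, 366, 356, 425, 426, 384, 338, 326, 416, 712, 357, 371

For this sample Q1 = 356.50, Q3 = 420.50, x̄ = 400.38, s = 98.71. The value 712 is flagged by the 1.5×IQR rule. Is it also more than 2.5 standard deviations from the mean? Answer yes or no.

z = (712 − 400.38) / 98.71 = 3.16.
|z| = 3.16 > 2.5.

yes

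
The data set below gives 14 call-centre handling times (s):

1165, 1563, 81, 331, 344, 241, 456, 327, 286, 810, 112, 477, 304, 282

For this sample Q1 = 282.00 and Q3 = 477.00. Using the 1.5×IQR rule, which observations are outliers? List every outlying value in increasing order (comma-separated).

IQR = Q3 − Q1 = 477.00 − 282.00 = 195.00.
Lower fence = Q1 − 1.5·IQR = 282.00 − 292.50 = -10.50.
Upper fence = Q3 + 1.5·IQR = 477.00 + 292.50 = 769.50.
810 > 769.50 → outlier.
1165 > 769.50 → outlier.
1563 > 769.50 → outlier.
All remaining values lie within [-10.50, 769.50].

810, 1165, 1563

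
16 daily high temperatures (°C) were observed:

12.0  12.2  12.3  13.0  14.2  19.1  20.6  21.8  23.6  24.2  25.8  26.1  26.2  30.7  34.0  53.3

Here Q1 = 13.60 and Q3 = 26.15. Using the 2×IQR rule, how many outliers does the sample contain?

1

IQR = 12.55; fences at 13.60 − 25.10 = -11.50 and 26.15 + 25.10 = 51.25.
Outside the cutoffs: 53.3.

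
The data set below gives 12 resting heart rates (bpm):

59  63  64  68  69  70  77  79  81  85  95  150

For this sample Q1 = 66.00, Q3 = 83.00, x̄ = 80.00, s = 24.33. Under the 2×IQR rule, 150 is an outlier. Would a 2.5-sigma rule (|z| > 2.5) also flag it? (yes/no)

z = (150 − 80.00) / 24.33 = 2.88.
|z| = 2.88 > 2.5.

yes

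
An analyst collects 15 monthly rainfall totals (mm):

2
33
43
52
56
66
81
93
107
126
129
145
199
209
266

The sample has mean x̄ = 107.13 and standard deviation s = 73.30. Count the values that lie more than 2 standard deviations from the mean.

Cutoffs: x̄ ± 2s = [-39.47, 253.73].
Outside the cutoffs: 266.

1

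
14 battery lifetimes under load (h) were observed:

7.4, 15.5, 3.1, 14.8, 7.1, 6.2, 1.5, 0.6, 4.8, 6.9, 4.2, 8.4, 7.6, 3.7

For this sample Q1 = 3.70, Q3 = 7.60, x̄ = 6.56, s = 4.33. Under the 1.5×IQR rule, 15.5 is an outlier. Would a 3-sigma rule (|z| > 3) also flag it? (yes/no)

z = (15.5 − 6.56) / 4.33 = 2.06.
|z| = 2.06 ≤ 3.

no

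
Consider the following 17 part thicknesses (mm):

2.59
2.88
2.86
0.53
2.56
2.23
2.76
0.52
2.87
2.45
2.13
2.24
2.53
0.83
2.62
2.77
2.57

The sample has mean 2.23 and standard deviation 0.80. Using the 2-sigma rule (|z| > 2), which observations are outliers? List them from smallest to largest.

0.52, 0.53

Cutoffs at x̄ ± 2s: 2.23 ± 2·0.80 = [0.63, 3.83].
0.52: z = -2.14, |z| > 2 → outlier.
0.53: z = -2.13, |z| > 2 → outlier.
Every other value lies within [0.63, 3.83].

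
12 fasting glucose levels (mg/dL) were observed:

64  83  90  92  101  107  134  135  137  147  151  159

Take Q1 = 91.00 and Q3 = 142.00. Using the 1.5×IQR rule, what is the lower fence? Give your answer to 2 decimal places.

IQR = Q3 − Q1 = 142.00 − 91.00 = 51.00.
Lower fence = Q1 − 1.5·IQR = 91.00 − 76.50 = 14.50.
Upper fence = Q3 + 1.5·IQR = 142.00 + 76.50 = 218.50.

14.50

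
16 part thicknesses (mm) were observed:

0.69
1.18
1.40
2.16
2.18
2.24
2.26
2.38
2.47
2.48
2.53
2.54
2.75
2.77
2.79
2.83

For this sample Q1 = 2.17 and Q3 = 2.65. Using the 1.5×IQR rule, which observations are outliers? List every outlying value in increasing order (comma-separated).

IQR = Q3 − Q1 = 2.65 − 2.17 = 0.48.
Lower fence = Q1 − 1.5·IQR = 2.17 − 0.72 = 1.45.
Upper fence = Q3 + 1.5·IQR = 2.65 + 0.72 = 3.37.
0.69 < 1.45 → outlier.
1.18 < 1.45 → outlier.
1.40 < 1.45 → outlier.
All remaining values lie within [1.45, 3.37].

0.69, 1.18, 1.40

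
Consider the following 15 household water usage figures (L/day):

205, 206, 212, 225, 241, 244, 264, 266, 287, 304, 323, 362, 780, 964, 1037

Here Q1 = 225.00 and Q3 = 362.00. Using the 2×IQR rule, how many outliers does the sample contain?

3

IQR = 137.00; fences at 225.00 − 274.00 = -49.00 and 362.00 + 274.00 = 636.00.
Outside the cutoffs: 780, 964, 1037.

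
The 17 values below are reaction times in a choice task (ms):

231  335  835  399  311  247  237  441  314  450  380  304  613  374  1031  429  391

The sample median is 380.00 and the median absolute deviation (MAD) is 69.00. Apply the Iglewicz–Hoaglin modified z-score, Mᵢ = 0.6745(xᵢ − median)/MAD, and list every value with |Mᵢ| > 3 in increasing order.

|Mᵢ| > 3 ⇔ |xᵢ − 380.00| > 3·69.00/0.6745 = 306.89.
So outliers lie outside [73.11, 686.89].
835: M = 4.45 → outlier.
1031: M = 6.36 → outlier.

835, 1031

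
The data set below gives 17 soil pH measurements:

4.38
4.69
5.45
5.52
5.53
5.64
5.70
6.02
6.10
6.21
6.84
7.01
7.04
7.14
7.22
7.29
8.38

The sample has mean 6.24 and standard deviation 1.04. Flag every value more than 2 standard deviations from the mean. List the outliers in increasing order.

Cutoffs at x̄ ± 2s: 6.24 ± 2·1.04 = [4.16, 8.32].
8.38: z = 2.06, |z| > 2 → outlier.
Every other value lies within [4.16, 8.32].

8.38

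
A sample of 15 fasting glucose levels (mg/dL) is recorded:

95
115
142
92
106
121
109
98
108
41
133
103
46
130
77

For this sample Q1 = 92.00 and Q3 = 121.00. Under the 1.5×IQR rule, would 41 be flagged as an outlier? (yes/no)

yes

IQR = Q3 − Q1 = 121.00 − 92.00 = 29.00.
Lower fence = Q1 − 1.5·IQR = 92.00 − 43.50 = 48.50.
Upper fence = Q3 + 1.5·IQR = 121.00 + 43.50 = 164.50.
41 lies below the lower fence.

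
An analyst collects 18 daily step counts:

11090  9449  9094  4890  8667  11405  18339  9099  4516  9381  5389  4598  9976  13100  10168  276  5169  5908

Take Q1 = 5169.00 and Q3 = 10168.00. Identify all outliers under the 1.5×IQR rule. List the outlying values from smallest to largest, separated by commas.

IQR = Q3 − Q1 = 10168.00 − 5169.00 = 4999.00.
Lower fence = Q1 − 1.5·IQR = 5169.00 − 7498.50 = -2329.50.
Upper fence = Q3 + 1.5·IQR = 10168.00 + 7498.50 = 17666.50.
18339 > 17666.50 → outlier.
All remaining values lie within [-2329.50, 17666.50].

18339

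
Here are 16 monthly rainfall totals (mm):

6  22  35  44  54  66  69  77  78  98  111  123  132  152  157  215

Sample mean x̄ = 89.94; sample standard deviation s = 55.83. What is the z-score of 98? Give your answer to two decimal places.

z = (98 − 89.94) / 55.83 = 0.14.

0.14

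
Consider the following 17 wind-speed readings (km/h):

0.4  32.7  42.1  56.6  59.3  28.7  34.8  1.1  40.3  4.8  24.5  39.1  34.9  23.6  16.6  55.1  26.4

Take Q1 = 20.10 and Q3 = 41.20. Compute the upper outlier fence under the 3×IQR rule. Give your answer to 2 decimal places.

IQR = Q3 − Q1 = 41.20 − 20.10 = 21.10.
Lower fence = Q1 − 3·IQR = 20.10 − 63.30 = -43.20.
Upper fence = Q3 + 3·IQR = 41.20 + 63.30 = 104.50.

104.50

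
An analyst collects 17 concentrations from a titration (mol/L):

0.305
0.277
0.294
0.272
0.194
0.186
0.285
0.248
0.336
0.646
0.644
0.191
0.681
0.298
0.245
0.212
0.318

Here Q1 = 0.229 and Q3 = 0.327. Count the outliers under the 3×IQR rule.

3

IQR = 0.098; fences at 0.229 − 0.294 = -0.065 and 0.327 + 0.294 = 0.621.
Outside the cutoffs: 0.644, 0.646, 0.681.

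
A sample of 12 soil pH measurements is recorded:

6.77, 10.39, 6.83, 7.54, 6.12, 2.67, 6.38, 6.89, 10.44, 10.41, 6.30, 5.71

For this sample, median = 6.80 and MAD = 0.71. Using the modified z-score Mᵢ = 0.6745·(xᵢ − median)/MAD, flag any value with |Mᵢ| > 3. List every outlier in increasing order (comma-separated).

2.67, 10.39, 10.41, 10.44

|Mᵢ| > 3 ⇔ |xᵢ − 6.80| > 3·0.71/0.6745 = 3.16.
So outliers lie outside [3.64, 9.96].
2.67: M = -3.92 → outlier.
10.39: M = 3.41 → outlier.
10.41: M = 3.43 → outlier.
10.44: M = 3.46 → outlier.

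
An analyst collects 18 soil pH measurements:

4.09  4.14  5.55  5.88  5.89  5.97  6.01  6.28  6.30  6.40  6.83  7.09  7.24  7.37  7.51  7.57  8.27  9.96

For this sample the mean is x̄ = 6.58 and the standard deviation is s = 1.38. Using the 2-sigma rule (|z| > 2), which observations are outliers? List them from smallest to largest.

Cutoffs at x̄ ± 2s: 6.58 ± 2·1.38 = [3.82, 9.34].
9.96: z = 2.45, |z| > 2 → outlier.
Every other value lies within [3.82, 9.34].

9.96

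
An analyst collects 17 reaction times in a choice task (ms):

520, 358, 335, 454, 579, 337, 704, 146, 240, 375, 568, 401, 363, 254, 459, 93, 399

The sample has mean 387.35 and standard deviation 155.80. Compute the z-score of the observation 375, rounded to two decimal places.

-0.08

z = (375 − 387.35) / 155.80 = -0.08.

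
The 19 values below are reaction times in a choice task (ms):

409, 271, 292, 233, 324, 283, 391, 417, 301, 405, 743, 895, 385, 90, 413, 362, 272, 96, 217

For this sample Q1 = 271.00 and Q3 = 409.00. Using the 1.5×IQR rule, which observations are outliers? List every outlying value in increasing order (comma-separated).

IQR = Q3 − Q1 = 409.00 − 271.00 = 138.00.
Lower fence = Q1 − 1.5·IQR = 271.00 − 207.00 = 64.00.
Upper fence = Q3 + 1.5·IQR = 409.00 + 207.00 = 616.00.
743 > 616.00 → outlier.
895 > 616.00 → outlier.
All remaining values lie within [64.00, 616.00].

743, 895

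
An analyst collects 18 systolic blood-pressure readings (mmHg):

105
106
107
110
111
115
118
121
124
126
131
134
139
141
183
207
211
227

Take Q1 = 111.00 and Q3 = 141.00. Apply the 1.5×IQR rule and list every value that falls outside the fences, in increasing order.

IQR = Q3 − Q1 = 141.00 − 111.00 = 30.00.
Lower fence = Q1 − 1.5·IQR = 111.00 − 45.00 = 66.00.
Upper fence = Q3 + 1.5·IQR = 141.00 + 45.00 = 186.00.
207 > 186.00 → outlier.
211 > 186.00 → outlier.
227 > 186.00 → outlier.
All remaining values lie within [66.00, 186.00].

207, 211, 227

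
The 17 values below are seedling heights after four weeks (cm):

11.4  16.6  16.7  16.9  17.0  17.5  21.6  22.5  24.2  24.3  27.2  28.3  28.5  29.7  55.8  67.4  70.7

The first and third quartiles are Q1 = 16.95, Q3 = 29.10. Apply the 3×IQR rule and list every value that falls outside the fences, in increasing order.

IQR = Q3 − Q1 = 29.10 − 16.95 = 12.15.
Lower fence = Q1 − 3·IQR = 16.95 − 36.45 = -19.50.
Upper fence = Q3 + 3·IQR = 29.10 + 36.45 = 65.55.
67.4 > 65.55 → outlier.
70.7 > 65.55 → outlier.
All remaining values lie within [-19.50, 65.55].

67.4, 70.7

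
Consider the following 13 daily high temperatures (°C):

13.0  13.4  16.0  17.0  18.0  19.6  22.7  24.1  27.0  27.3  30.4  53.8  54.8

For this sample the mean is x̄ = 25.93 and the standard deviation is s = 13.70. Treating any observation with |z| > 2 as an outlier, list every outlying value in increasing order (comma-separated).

Cutoffs at x̄ ± 2s: 25.93 ± 2·13.70 = [-1.47, 53.33].
53.8: z = 2.03, |z| > 2 → outlier.
54.8: z = 2.11, |z| > 2 → outlier.
Every other value lies within [-1.47, 53.33].

53.8, 54.8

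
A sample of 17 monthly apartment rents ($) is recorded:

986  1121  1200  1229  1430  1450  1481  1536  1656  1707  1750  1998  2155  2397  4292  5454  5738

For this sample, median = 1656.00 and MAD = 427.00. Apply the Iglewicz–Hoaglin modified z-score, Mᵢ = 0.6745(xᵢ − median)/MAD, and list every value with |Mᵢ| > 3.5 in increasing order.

4292, 5454, 5738

|Mᵢ| > 3.5 ⇔ |xᵢ − 1656.00| > 3.5·427.00/0.6745 = 2215.72.
So outliers lie outside [-559.72, 3871.72].
4292: M = 4.16 → outlier.
5454: M = 6.00 → outlier.
5738: M = 6.45 → outlier.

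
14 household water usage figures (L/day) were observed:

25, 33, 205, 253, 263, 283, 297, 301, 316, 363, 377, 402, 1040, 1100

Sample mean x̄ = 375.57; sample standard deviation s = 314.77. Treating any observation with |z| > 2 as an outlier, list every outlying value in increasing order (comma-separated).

1040, 1100

Cutoffs at x̄ ± 2s: 375.57 ± 2·314.77 = [-253.97, 1005.11].
1040: z = 2.11, |z| > 2 → outlier.
1100: z = 2.30, |z| > 2 → outlier.
Every other value lies within [-253.97, 1005.11].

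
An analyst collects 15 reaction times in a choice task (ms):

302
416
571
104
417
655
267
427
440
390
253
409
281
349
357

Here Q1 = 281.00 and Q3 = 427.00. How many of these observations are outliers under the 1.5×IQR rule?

1

IQR = 146.00; fences at 281.00 − 219.00 = 62.00 and 427.00 + 219.00 = 646.00.
Outside the cutoffs: 655.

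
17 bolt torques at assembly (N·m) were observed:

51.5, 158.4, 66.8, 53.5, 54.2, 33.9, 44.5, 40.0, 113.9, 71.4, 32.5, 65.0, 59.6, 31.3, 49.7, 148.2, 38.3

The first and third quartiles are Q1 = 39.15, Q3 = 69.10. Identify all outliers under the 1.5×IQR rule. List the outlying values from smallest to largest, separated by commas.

148.2, 158.4

IQR = Q3 − Q1 = 69.10 − 39.15 = 29.95.
Lower fence = Q1 − 1.5·IQR = 39.15 − 44.925 = -5.775.
Upper fence = Q3 + 1.5·IQR = 69.10 + 44.925 = 114.025.
148.2 > 114.025 → outlier.
158.4 > 114.025 → outlier.
All remaining values lie within [-5.775, 114.025].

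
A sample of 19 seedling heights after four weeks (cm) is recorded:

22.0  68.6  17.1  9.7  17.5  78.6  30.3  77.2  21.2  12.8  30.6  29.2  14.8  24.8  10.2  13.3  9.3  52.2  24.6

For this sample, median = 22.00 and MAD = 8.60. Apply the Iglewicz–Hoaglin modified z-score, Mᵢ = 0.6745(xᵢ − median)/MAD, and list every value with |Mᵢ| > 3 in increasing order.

|Mᵢ| > 3 ⇔ |xᵢ − 22.00| > 3·8.60/0.6745 = 38.25.
So outliers lie outside [-16.25, 60.25].
68.6: M = 3.65 → outlier.
77.2: M = 4.33 → outlier.
78.6: M = 4.44 → outlier.

68.6, 77.2, 78.6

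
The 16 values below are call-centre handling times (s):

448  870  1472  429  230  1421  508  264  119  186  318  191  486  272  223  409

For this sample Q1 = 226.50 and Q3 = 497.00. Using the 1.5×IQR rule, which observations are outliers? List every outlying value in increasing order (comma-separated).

IQR = Q3 − Q1 = 497.00 − 226.50 = 270.50.
Lower fence = Q1 − 1.5·IQR = 226.50 − 405.75 = -179.25.
Upper fence = Q3 + 1.5·IQR = 497.00 + 405.75 = 902.75.
1421 > 902.75 → outlier.
1472 > 902.75 → outlier.
All remaining values lie within [-179.25, 902.75].

1421, 1472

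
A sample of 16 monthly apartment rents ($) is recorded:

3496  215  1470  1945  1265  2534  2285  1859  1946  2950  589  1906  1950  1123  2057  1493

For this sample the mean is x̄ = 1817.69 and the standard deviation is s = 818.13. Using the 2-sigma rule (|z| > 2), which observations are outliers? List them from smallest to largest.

3496

Cutoffs at x̄ ± 2s: 1817.69 ± 2·818.13 = [181.43, 3453.95].
3496: z = 2.05, |z| > 2 → outlier.
Every other value lies within [181.43, 3453.95].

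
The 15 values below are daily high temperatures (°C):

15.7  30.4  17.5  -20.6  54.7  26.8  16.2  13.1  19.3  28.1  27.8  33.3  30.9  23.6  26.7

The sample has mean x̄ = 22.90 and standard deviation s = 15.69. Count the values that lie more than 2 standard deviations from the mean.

2

Cutoffs: x̄ ± 2s = [-8.48, 54.28].
Outside the cutoffs: -20.6, 54.7.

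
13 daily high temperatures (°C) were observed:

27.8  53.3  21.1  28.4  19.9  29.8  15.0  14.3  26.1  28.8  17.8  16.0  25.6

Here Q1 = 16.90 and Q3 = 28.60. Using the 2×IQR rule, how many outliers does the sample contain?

IQR = 11.70; fences at 16.90 − 23.40 = -6.50 and 28.60 + 23.40 = 52.00.
Outside the cutoffs: 53.3.

1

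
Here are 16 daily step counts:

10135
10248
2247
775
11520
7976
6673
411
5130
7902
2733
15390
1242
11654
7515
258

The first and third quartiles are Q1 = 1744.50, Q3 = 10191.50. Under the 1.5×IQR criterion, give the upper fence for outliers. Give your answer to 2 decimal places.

22862.00

IQR = Q3 − Q1 = 10191.50 − 1744.50 = 8447.00.
Lower fence = Q1 − 1.5·IQR = 1744.50 − 12670.50 = -10926.00.
Upper fence = Q3 + 1.5·IQR = 10191.50 + 12670.50 = 22862.00.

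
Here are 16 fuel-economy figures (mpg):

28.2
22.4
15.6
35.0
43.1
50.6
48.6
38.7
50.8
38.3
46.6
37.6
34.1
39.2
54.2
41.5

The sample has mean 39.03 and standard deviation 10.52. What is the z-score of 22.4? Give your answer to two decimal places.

z = (22.4 − 39.03) / 10.52 = -1.58.

-1.58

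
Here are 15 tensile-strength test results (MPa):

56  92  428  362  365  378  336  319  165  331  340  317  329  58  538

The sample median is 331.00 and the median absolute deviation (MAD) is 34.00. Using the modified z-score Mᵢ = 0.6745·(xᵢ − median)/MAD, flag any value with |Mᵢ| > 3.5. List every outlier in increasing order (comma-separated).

|Mᵢ| > 3.5 ⇔ |xᵢ − 331.00| > 3.5·34.00/0.6745 = 176.43.
So outliers lie outside [154.57, 507.43].
56: M = -5.46 → outlier.
58: M = -5.42 → outlier.
92: M = -4.74 → outlier.
538: M = 4.11 → outlier.

56, 58, 92, 538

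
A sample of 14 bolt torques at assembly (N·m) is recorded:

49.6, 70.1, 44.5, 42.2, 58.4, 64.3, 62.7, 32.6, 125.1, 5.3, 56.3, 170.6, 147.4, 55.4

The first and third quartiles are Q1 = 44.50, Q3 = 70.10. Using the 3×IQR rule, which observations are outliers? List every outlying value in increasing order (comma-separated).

147.4, 170.6

IQR = Q3 − Q1 = 70.10 − 44.50 = 25.60.
Lower fence = Q1 − 3·IQR = 44.50 − 76.80 = -32.30.
Upper fence = Q3 + 3·IQR = 70.10 + 76.80 = 146.90.
147.4 > 146.90 → outlier.
170.6 > 146.90 → outlier.
All remaining values lie within [-32.30, 146.90].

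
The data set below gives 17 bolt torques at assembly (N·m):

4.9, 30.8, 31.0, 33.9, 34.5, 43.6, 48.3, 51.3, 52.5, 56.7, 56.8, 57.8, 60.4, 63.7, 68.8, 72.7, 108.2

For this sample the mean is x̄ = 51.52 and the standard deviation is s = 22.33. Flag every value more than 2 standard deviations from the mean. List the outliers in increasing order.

Cutoffs at x̄ ± 2s: 51.52 ± 2·22.33 = [6.86, 96.18].
4.9: z = -2.09, |z| > 2 → outlier.
108.2: z = 2.54, |z| > 2 → outlier.
Every other value lies within [6.86, 96.18].

4.9, 108.2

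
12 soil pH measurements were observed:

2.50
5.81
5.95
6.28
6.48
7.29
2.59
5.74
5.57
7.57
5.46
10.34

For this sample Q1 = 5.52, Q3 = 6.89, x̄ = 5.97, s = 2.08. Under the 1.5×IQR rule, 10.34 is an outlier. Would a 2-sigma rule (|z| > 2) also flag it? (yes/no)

z = (10.34 − 5.97) / 2.08 = 2.10.
|z| = 2.10 > 2.

yes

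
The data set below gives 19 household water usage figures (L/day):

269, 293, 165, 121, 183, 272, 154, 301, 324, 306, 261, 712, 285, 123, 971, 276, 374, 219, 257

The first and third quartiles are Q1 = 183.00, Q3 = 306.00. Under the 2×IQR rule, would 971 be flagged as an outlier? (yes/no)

IQR = Q3 − Q1 = 306.00 − 183.00 = 123.00.
Lower fence = Q1 − 2·IQR = 183.00 − 246.00 = -63.00.
Upper fence = Q3 + 2·IQR = 306.00 + 246.00 = 552.00.
971 lies above the upper fence.

yes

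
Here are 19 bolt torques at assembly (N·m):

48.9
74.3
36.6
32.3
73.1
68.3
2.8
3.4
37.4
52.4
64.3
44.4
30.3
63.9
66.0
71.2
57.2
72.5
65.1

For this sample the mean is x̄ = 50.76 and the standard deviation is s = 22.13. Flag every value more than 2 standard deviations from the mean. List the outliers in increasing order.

2.8, 3.4

Cutoffs at x̄ ± 2s: 50.76 ± 2·22.13 = [6.50, 95.02].
2.8: z = -2.17, |z| > 2 → outlier.
3.4: z = -2.14, |z| > 2 → outlier.
Every other value lies within [6.50, 95.02].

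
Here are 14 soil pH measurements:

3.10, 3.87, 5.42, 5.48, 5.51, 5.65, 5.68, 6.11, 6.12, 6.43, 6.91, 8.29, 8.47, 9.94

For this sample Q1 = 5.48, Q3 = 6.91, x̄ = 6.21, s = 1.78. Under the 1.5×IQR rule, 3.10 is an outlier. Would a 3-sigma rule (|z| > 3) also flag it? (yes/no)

no

z = (3.10 − 6.21) / 1.78 = -1.75.
|z| = 1.75 ≤ 3.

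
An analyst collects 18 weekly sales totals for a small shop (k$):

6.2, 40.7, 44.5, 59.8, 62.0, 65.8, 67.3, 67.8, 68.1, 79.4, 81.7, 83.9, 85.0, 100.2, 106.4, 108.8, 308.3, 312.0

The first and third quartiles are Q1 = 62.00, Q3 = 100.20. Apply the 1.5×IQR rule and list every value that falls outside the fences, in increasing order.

IQR = Q3 − Q1 = 100.20 − 62.00 = 38.20.
Lower fence = Q1 − 1.5·IQR = 62.00 − 57.30 = 4.70.
Upper fence = Q3 + 1.5·IQR = 100.20 + 57.30 = 157.50.
308.3 > 157.50 → outlier.
312.0 > 157.50 → outlier.
All remaining values lie within [4.70, 157.50].

308.3, 312.0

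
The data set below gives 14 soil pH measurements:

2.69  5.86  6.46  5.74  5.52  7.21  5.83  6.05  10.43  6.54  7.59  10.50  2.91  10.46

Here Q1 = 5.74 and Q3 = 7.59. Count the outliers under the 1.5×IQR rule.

IQR = 1.85; fences at 5.74 − 2.775 = 2.965 and 7.59 + 2.775 = 10.365.
Outside the cutoffs: 2.69, 2.91, 10.43, 10.46, 10.50.

5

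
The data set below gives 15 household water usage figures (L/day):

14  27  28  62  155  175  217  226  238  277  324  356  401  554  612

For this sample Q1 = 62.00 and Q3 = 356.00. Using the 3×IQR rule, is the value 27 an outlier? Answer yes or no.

no

IQR = Q3 − Q1 = 356.00 − 62.00 = 294.00.
Lower fence = Q1 − 3·IQR = 62.00 − 882.00 = -820.00.
Upper fence = Q3 + 3·IQR = 356.00 + 882.00 = 1238.00.
27 lies within [-820.00, 1238.00].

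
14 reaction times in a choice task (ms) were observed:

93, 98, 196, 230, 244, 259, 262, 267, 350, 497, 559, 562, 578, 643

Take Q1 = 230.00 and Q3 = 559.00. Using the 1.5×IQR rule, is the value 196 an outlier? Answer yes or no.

IQR = Q3 − Q1 = 559.00 − 230.00 = 329.00.
Lower fence = Q1 − 1.5·IQR = 230.00 − 493.50 = -263.50.
Upper fence = Q3 + 1.5·IQR = 559.00 + 493.50 = 1052.50.
196 lies within [-263.50, 1052.50].

no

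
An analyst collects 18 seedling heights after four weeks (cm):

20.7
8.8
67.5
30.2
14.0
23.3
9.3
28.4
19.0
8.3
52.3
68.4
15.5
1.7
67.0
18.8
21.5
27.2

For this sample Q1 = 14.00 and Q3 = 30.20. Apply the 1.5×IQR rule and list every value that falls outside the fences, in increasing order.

IQR = Q3 − Q1 = 30.20 − 14.00 = 16.20.
Lower fence = Q1 − 1.5·IQR = 14.00 − 24.30 = -10.30.
Upper fence = Q3 + 1.5·IQR = 30.20 + 24.30 = 54.50.
67.0 > 54.50 → outlier.
67.5 > 54.50 → outlier.
68.4 > 54.50 → outlier.
All remaining values lie within [-10.30, 54.50].

67.0, 67.5, 68.4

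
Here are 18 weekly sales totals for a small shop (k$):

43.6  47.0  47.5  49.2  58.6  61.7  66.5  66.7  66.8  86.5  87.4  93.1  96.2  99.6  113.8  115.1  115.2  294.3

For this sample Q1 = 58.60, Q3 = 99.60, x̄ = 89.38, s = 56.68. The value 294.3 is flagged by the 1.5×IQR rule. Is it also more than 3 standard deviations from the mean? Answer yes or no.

z = (294.3 − 89.38) / 56.68 = 3.62.
|z| = 3.62 > 3.

yes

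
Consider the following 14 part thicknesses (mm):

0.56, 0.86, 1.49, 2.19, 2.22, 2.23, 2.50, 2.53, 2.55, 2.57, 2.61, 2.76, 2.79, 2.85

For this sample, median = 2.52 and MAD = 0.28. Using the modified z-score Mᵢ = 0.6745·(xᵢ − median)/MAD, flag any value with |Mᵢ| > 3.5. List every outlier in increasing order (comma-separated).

0.56, 0.86

|Mᵢ| > 3.5 ⇔ |xᵢ − 2.52| > 3.5·0.28/0.6745 = 1.45.
So outliers lie outside [1.07, 3.97].
0.56: M = -4.72 → outlier.
0.86: M = -4.00 → outlier.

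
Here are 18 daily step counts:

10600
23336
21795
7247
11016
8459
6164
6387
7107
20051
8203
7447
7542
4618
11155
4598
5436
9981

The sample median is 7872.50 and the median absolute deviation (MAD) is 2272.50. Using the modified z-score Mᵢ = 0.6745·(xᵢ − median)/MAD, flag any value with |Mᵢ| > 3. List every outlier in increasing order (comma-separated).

20051, 21795, 23336

|Mᵢ| > 3 ⇔ |xᵢ − 7872.50| > 3·2272.50/0.6745 = 10107.49.
So outliers lie outside [-2234.99, 17979.99].
20051: M = 3.61 → outlier.
21795: M = 4.13 → outlier.
23336: M = 4.59 → outlier.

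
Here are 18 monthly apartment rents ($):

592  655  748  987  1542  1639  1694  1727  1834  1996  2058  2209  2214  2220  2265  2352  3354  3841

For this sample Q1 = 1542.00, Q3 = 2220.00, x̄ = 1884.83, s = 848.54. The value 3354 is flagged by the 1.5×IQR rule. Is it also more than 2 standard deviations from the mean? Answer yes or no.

no

z = (3354 − 1884.83) / 848.54 = 1.73.
|z| = 1.73 ≤ 2.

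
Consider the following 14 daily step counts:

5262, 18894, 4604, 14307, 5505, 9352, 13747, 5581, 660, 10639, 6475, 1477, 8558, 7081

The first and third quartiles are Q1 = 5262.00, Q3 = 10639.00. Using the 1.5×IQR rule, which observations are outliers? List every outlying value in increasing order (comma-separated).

IQR = Q3 − Q1 = 10639.00 − 5262.00 = 5377.00.
Lower fence = Q1 − 1.5·IQR = 5262.00 − 8065.50 = -2803.50.
Upper fence = Q3 + 1.5·IQR = 10639.00 + 8065.50 = 18704.50.
18894 > 18704.50 → outlier.
All remaining values lie within [-2803.50, 18704.50].

18894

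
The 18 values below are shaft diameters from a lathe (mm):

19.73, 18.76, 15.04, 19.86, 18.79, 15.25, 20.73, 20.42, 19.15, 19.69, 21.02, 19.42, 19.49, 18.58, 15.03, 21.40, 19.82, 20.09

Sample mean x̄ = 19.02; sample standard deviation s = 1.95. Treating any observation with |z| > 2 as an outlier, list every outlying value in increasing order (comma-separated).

15.03, 15.04

Cutoffs at x̄ ± 2s: 19.02 ± 2·1.95 = [15.12, 22.92].
15.03: z = -2.05, |z| > 2 → outlier.
15.04: z = -2.04, |z| > 2 → outlier.
Every other value lies within [15.12, 22.92].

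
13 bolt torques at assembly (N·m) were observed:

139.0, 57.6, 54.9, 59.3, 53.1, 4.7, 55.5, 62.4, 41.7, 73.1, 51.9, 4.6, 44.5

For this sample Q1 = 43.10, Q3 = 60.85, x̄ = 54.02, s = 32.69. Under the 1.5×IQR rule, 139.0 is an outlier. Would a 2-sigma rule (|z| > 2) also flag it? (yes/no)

z = (139.0 − 54.02) / 32.69 = 2.60.
|z| = 2.60 > 2.

yes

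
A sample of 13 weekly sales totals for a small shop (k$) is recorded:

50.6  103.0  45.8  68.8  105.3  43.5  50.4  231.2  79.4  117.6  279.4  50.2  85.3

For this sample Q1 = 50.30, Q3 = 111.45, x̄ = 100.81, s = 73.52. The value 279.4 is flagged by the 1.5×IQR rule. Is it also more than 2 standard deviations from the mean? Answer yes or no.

z = (279.4 − 100.81) / 73.52 = 2.43.
|z| = 2.43 > 2.

yes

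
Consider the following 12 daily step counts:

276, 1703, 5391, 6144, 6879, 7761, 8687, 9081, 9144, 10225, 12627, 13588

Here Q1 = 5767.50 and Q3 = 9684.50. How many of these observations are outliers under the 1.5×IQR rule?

IQR = 3917.00; fences at 5767.50 − 5875.50 = -108.00 and 9684.50 + 5875.50 = 15560.00.
Every value lies within the cutoffs.

0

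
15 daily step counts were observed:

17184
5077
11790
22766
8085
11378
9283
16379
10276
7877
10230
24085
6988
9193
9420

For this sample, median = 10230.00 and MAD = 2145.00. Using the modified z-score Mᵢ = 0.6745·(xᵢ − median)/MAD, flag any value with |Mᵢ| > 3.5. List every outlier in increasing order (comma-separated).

|Mᵢ| > 3.5 ⇔ |xᵢ − 10230.00| > 3.5·2145.00/0.6745 = 11130.47.
So outliers lie outside [-900.47, 21360.47].
22766: M = 3.94 → outlier.
24085: M = 4.36 → outlier.

22766, 24085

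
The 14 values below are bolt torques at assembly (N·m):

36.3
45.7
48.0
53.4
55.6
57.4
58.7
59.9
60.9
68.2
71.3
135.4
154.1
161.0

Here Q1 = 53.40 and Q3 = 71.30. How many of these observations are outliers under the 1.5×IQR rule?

3

IQR = 17.90; fences at 53.40 − 26.85 = 26.55 and 71.30 + 26.85 = 98.15.
Outside the cutoffs: 135.4, 154.1, 161.0.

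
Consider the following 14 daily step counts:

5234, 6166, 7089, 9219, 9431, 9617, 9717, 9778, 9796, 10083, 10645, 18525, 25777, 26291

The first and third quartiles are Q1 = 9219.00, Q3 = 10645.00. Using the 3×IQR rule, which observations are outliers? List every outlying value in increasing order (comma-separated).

18525, 25777, 26291

IQR = Q3 − Q1 = 10645.00 − 9219.00 = 1426.00.
Lower fence = Q1 − 3·IQR = 9219.00 − 4278.00 = 4941.00.
Upper fence = Q3 + 3·IQR = 10645.00 + 4278.00 = 14923.00.
18525 > 14923.00 → outlier.
25777 > 14923.00 → outlier.
26291 > 14923.00 → outlier.
All remaining values lie within [4941.00, 14923.00].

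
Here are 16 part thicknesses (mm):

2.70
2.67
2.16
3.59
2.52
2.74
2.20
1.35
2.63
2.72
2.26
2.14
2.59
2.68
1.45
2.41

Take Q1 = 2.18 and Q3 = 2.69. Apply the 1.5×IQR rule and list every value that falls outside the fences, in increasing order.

1.35, 3.59

IQR = Q3 − Q1 = 2.69 − 2.18 = 0.51.
Lower fence = Q1 − 1.5·IQR = 2.18 − 0.765 = 1.415.
Upper fence = Q3 + 1.5·IQR = 2.69 + 0.765 = 3.455.
1.35 < 1.415 → outlier.
3.59 > 3.455 → outlier.
All remaining values lie within [1.415, 3.455].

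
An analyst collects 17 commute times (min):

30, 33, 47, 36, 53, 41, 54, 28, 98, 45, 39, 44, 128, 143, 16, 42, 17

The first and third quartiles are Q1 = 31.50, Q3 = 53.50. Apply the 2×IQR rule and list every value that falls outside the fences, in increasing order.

IQR = Q3 − Q1 = 53.50 − 31.50 = 22.00.
Lower fence = Q1 − 2·IQR = 31.50 − 44.00 = -12.50.
Upper fence = Q3 + 2·IQR = 53.50 + 44.00 = 97.50.
98 > 97.50 → outlier.
128 > 97.50 → outlier.
143 > 97.50 → outlier.
All remaining values lie within [-12.50, 97.50].

98, 128, 143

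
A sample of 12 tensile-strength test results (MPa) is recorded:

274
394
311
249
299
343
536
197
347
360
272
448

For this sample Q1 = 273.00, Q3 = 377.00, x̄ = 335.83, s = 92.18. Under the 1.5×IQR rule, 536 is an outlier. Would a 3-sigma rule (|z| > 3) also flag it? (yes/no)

no

z = (536 − 335.83) / 92.18 = 2.17.
|z| = 2.17 ≤ 3.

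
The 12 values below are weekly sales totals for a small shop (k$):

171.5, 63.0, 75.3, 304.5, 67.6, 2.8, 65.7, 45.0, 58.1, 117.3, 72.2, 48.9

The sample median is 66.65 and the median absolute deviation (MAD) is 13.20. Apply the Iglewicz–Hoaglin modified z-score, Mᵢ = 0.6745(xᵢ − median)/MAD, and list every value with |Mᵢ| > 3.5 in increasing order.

|Mᵢ| > 3.5 ⇔ |xᵢ − 66.65| > 3.5·13.20/0.6745 = 68.50.
So outliers lie outside [-1.85, 135.15].
171.5: M = 5.36 → outlier.
304.5: M = 12.15 → outlier.

171.5, 304.5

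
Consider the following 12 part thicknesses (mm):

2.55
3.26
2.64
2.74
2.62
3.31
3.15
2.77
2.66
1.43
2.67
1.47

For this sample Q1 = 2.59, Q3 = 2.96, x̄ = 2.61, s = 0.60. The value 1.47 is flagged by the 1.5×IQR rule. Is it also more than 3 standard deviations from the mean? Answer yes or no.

no

z = (1.47 − 2.61) / 0.60 = -1.90.
|z| = 1.90 ≤ 3.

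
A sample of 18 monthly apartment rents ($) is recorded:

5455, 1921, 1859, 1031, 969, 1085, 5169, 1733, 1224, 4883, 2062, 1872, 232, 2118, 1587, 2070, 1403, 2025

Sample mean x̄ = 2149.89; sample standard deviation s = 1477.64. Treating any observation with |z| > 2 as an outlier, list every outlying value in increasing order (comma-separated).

Cutoffs at x̄ ± 2s: 2149.89 ± 2·1477.64 = [-805.39, 5105.17].
5169: z = 2.04, |z| > 2 → outlier.
5455: z = 2.24, |z| > 2 → outlier.
Every other value lies within [-805.39, 5105.17].

5169, 5455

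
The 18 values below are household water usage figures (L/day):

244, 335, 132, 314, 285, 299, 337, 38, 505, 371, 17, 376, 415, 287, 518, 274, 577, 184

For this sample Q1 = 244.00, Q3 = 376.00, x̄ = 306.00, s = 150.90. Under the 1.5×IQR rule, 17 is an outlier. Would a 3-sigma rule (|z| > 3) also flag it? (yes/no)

no

z = (17 − 306.00) / 150.90 = -1.92.
|z| = 1.92 ≤ 3.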